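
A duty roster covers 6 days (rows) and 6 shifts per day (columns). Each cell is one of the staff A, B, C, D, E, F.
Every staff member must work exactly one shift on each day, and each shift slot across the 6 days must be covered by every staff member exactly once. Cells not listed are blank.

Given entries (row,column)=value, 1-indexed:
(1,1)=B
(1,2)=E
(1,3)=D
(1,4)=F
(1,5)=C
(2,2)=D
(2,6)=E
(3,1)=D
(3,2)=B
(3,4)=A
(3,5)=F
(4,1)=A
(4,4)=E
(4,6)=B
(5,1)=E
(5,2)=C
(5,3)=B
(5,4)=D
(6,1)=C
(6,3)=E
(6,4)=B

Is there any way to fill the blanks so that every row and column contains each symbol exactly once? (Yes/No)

Day 1, shift 6: day 1 has {B, C, D, E, F} and shift 6 has {B, E}, so it must be A.
Day 2, shift 1: day 2 has {D, E} and shift 1 has {A, B, C, D, E}, so it must be F.
Day 2, shift 4: day 2 has {D, E, F} and shift 4 has {A, B, D, E, F}, so it must be C.
Day 2, shift 3: day 2 has {C, D, E, F} and shift 3 has {B, D, E}, so it must be A.
Day 2, shift 5: day 2 has {A, C, D, E, F} and shift 5 has {C, F}, so it must be B.
Day 3, shift 3: day 3 has {A, B, D, F} and shift 3 has {A, B, D, E}, so it must be C.
Now day 3, shift 6: day 3 together with shift 6 already contain {A, B, C, D, E, F} — every symbol — so nothing can go there. The grid has no valid completion.

No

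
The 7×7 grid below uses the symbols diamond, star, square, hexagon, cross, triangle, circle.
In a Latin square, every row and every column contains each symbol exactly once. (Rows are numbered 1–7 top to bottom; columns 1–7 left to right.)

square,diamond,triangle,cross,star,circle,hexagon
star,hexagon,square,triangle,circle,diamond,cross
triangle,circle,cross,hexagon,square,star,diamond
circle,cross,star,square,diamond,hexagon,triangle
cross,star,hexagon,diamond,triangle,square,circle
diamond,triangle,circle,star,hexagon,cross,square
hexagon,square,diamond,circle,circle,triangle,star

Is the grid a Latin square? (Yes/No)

No

Column 5 contains circle twice (at rows 2 and 7), so it is not a permutation.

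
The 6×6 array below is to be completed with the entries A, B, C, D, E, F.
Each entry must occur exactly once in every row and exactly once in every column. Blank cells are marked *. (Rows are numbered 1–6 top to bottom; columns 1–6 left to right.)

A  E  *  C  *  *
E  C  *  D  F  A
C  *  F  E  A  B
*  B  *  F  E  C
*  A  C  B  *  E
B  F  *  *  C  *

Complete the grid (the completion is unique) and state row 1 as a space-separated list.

Row 2, column 3: row 2 has {A, C, D, E, F} and column 3 has {C, F}, leaving only B.
Row 1, column 3: row 1 has {A, C, E} and column 3 has {B, C, F}, leaving only D.
Row 1, column 5: row 1 has {A, C, D, E} and column 5 has {A, C, E, F}, leaving only B.
Row 1, column 6: row 1 has {A, B, C, D, E} and column 6 has {A, B, C, E}, leaving only F.
So row 1 reads: A E D C B F.

A E D C B F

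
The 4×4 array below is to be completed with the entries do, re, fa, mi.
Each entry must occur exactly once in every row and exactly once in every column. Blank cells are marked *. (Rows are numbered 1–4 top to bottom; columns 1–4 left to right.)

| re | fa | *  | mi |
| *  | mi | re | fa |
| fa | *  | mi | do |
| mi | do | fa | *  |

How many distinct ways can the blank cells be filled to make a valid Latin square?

1

Row 1, column 3: eliminating its row and column leaves {do}.
Row 2, column 1: eliminating its row and column leaves {do}.
Row 3, column 2: eliminating its row and column leaves {re}.
Row 4, column 4: eliminating its row and column leaves {re}.
Only one assignment across all blanks avoids any row or column repeat, giving 1 completion.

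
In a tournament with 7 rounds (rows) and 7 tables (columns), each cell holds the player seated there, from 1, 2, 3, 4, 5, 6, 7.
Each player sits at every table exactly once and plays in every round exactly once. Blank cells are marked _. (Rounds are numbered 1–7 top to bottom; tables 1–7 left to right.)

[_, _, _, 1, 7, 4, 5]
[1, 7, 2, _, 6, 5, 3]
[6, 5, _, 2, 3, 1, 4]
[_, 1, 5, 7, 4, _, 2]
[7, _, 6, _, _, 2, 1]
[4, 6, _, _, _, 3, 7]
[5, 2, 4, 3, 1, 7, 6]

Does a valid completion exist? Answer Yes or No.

Round 1, table 2: round 1 has {1, 4, 5, 7} and table 2 has {1, 2, 5, 6, 7}, so it must be 3.
Now round 1, table 3: round 1 together with table 3 already contain {1, 2, 3, 4, 5, 6, 7} — every symbol — so nothing can go there. The grid has no valid completion.

No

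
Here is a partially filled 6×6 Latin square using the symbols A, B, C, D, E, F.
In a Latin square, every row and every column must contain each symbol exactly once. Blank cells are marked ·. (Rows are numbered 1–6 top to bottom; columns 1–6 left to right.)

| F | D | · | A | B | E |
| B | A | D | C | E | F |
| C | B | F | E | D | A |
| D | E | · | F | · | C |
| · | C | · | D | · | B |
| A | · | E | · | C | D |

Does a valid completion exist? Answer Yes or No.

Yes

No row or column among the givens repeats a symbol, and propagating forced cells runs into no contradiction.
One valid completion exists (for instance, F D C A B E / B A D C E F / C B F E D A / D E B F A C / E C A D F B / A F E B C D).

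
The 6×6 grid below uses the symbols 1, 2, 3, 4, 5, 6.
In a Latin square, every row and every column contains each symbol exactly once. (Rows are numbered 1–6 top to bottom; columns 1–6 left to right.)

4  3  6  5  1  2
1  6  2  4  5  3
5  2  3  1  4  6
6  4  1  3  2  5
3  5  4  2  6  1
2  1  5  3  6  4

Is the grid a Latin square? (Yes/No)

No

Every row is a permutation, but column 5 contains 6 twice (at rows 5 and 6).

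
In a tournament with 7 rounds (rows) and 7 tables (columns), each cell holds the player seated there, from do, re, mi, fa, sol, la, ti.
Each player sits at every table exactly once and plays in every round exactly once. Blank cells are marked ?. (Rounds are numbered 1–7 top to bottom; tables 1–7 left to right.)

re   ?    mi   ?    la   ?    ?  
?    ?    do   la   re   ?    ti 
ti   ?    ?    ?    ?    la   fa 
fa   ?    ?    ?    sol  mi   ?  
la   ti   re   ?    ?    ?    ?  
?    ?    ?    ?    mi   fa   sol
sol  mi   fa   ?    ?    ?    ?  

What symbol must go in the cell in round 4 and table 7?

re

Round 1, table 7: round 1 has {re, mi, la} and table 7 has {fa, sol, ti}, leaving only do.
Round 2, table 1: round 2 has {do, re, la, ti} and table 1 has {re, fa, sol, la, ti}, leaving only mi.
Round 2, table 6: round 2 has {do, re, mi, la, ti} and table 6 has {mi, fa, la}, leaving only sol.
Round 1, table 6: round 1 has {do, re, mi, la} and table 6 has {mi, fa, sol, la}, leaving only ti.
Round 2, table 2: round 2 has {do, re, mi, sol, la, ti} and table 2 has {mi, ti}, leaving only fa.
Round 1, table 2: round 1 has {do, re, mi, la, ti} and table 2 has {mi, fa, ti}, leaving only sol.
Round 1, table 4: round 1 has {do, re, mi, sol, la, ti} and table 4 has {la}, leaving only fa.
Round 3, table 3: round 3 has {fa, la, ti} and table 3 has {do, re, mi, fa}, leaving only sol.
Round 3, table 5: round 3 has {fa, sol, la, ti} and table 5 has {re, mi, sol, la}, leaving only do.
Round 3, table 2: round 3 has {do, fa, sol, la, ti} and table 2 has {mi, fa, sol, ti}, leaving only re.
Round 3, table 4: round 3 has {do, re, fa, sol, la, ti} and table 4 has {fa, la}, leaving only mi.
Round 5, table 5: round 5 has {re, la, ti} and table 5 has {do, re, mi, sol, la}, leaving only fa.
Round 5, table 6: round 5 has {re, fa, la, ti} and table 6 has {mi, fa, sol, la, ti}, leaving only do.
Round 5, table 4: round 5 has {do, re, fa, la, ti} and table 4 has {mi, fa, la}, leaving only sol.
Round 5, table 7: round 5 has {do, re, fa, sol, la, ti} and table 7 has {do, fa, sol, ti}, leaving only mi.
Round 6, table 1: round 6 has {mi, fa, sol} and table 1 has {re, mi, fa, sol, la, ti}, leaving only do.
Round 6, table 2: round 6 has {do, mi, fa, sol} and table 2 has {re, mi, fa, sol, ti}, leaving only la.
Round 4, table 2: round 4 has {mi, fa, sol} and table 2 has {re, mi, fa, sol, la, ti}, leaving only do.
Round 6, table 3: round 6 has {do, mi, fa, sol, la} and table 3 has {do, re, mi, fa, sol}, leaving only ti.
Round 4, table 3: round 4 has {do, mi, fa, sol} and table 3 has {do, re, mi, fa, sol, ti}, leaving only la.
Round 4 already has {do, mi, fa, sol, la} and table 7 already has {do, mi, fa, sol, ti}, so round 4, table 7 must be re.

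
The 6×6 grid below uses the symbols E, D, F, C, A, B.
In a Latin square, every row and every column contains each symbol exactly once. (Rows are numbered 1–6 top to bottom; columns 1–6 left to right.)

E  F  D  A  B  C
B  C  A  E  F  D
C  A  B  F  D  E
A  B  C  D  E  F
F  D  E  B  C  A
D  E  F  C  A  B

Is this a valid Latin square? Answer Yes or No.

Yes

Each row is a permutation of the 6 symbols, and so is each column.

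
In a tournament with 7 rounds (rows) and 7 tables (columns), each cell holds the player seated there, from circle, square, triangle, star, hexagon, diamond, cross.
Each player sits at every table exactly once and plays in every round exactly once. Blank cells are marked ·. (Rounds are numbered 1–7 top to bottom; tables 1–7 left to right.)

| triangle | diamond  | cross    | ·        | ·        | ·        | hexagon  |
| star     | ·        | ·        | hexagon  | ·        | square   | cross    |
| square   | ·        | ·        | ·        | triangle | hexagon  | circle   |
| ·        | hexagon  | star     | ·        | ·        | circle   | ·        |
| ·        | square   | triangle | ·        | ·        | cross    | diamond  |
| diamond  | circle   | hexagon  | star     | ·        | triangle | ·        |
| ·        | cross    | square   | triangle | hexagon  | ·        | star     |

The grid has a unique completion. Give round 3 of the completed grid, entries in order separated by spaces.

Round 3, table 2: round 3 has {circle, square, triangle, hexagon} and table 2 has {circle, square, hexagon, diamond, cross}, leaving only star.
Round 3, table 3: round 3 has {circle, square, triangle, star, hexagon} and table 3 has {square, triangle, star, hexagon, cross}, leaving only diamond.
Round 3, table 4: round 3 has {circle, square, triangle, star, hexagon, diamond} and table 4 has {triangle, star, hexagon}, leaving only cross.
So round 3 reads: square star diamond cross triangle hexagon circle.

square star diamond cross triangle hexagon circle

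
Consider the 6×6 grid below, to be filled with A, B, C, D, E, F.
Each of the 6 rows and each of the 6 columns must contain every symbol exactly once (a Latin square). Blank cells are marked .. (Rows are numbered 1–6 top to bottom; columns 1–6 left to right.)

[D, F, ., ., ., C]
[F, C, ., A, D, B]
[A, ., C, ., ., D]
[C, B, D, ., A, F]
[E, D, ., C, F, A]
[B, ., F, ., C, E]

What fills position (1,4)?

Row 2, column 3: row 2 has {A, B, C, D, F} and column 3 has {C, D, F}, leaving only E.
Row 3, column 2: row 3 has {A, C, D} and column 2 has {B, C, D, F}, leaving only E.
Row 3, column 5: row 3 has {A, C, D, E} and column 5 has {A, C, D, F}, leaving only B.
Row 1, column 5: row 1 has {C, D, F} and column 5 has {A, B, C, D, F}, leaving only E.
Row 1 already has {C, D, E, F} and column 4 already has {A, C}, so row 1, column 4 must be B.

B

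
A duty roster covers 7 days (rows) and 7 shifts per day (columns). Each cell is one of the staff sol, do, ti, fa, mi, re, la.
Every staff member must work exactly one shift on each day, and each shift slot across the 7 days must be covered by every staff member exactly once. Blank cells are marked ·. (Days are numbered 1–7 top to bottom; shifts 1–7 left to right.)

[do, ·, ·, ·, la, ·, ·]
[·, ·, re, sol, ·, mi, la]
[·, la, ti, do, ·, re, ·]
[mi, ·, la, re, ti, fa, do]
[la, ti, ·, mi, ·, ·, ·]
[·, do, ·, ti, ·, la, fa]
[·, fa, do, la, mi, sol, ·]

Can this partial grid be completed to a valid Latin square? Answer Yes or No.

Day 2, shift 2: day 2 together with shift 2 already contain {sol, do, ti, fa, mi, re, la} — every symbol — so nothing can go there. The grid has no valid completion.

No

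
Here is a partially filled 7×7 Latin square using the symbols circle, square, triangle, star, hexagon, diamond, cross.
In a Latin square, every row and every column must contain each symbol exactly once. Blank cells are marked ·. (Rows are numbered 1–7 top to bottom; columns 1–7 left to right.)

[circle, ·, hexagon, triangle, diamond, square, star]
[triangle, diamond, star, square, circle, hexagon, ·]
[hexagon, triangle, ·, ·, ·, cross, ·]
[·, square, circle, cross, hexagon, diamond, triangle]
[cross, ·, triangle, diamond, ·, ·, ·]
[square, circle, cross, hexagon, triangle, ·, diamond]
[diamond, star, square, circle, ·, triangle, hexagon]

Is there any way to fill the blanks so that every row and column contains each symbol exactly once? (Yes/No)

Yes

No row or column among the givens repeats a symbol, and propagating forced cells runs into no contradiction.
One valid completion exists (for instance, circle cross hexagon triangle diamond square star / triangle diamond star square circle hexagon cross / hexagon triangle diamond star square cross circle / star square circle cross hexagon diamond triangle / cross hexagon triangle diamond star circle square / square circle cross hexagon triangle star diamond / diamond star square circle cross triangle hexagon).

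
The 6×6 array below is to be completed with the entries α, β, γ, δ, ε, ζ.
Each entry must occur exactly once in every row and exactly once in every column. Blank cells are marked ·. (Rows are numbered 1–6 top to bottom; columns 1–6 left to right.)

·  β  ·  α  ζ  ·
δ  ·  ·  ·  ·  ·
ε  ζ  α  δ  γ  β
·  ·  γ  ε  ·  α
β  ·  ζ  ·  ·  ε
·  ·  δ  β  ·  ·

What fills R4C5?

β

Row 1, column 1: row 1 has {α, β, ζ} and column 1 has {β, δ, ε}, leaving only γ.
Row 1, column 3: row 1 has {α, β, γ, ζ} and column 3 has {α, γ, δ, ζ}, leaving only ε.
Row 1, column 6: row 1 has {α, β, γ, ε, ζ} and column 6 has {α, β, ε}, leaving only δ.
Row 2, column 3: row 2 has {δ} and column 3 has {α, γ, δ, ε, ζ}, leaving only β.
Row 4, column 1: row 4 has {α, γ, ε} and column 1 has {β, γ, δ, ε}, leaving only ζ.
Row 4, column 2: row 4 has {α, γ, ε, ζ} and column 2 has {β, ζ}, leaving only δ.
Row 4 already has {α, γ, δ, ε, ζ} and column 5 already has {γ, ζ}, so row 4, column 5 must be β.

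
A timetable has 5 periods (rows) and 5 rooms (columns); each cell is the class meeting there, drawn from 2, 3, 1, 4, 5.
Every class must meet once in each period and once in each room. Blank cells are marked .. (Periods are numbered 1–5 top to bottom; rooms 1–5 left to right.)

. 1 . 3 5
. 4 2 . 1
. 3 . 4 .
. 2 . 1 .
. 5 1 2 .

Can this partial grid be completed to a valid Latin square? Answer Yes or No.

No period or room among the givens repeats a symbol, and propagating forced cells runs into no contradiction.
One valid completion exists (for instance, 2 1 4 3 5 / 3 4 2 5 1 / 1 3 5 4 2 / 5 2 3 1 4 / 4 5 1 2 3).

Yes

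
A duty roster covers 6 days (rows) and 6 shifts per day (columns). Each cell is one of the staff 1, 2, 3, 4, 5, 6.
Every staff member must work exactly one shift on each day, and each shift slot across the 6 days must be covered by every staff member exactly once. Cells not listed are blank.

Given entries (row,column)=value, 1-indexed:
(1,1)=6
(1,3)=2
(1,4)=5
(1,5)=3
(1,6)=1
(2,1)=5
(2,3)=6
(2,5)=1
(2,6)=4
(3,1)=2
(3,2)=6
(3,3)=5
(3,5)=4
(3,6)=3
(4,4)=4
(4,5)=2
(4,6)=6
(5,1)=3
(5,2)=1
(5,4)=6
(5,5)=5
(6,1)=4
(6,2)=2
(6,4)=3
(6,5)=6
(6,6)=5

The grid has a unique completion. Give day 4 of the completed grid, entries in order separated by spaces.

1 5 3 4 2 6

Day 4, shift 1: day 4 has {2, 4, 6} and shift 1 has {2, 3, 4, 5, 6}, leaving only 1.
Day 4, shift 3: day 4 has {1, 2, 4, 6} and shift 3 has {2, 5, 6}, leaving only 3.
Day 4, shift 2: day 4 has {1, 2, 3, 4, 6} and shift 2 has {1, 2, 6}, leaving only 5.
So day 4 reads: 1 5 3 4 2 6.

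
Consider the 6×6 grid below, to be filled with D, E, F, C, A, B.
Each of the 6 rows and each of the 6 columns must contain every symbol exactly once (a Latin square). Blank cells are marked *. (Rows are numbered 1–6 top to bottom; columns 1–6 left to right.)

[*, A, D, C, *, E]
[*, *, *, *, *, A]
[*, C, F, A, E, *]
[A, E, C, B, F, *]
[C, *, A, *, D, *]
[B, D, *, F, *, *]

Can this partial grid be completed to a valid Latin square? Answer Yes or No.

No row or column among the givens repeats a symbol, and propagating forced cells runs into no contradiction.
One valid completion exists (for instance, F A D C B E / E F B D C A / D C F A E B / A E C B F D / C B A E D F / B D E F A C).

Yes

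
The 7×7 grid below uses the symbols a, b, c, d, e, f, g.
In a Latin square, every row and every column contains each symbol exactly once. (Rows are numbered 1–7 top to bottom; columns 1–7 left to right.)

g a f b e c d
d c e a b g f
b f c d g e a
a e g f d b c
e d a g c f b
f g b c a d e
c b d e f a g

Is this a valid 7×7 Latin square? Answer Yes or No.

Each row is a permutation of the 7 symbols, and so is each column.

Yes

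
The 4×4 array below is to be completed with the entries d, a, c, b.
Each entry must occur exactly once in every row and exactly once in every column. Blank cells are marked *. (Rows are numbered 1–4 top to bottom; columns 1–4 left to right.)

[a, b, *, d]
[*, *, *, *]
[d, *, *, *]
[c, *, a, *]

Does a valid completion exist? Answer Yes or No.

No row or column among the givens repeats a symbol, and propagating forced cells runs into no contradiction.
One valid completion exists (for instance, a b c d / b a d c / d c b a / c d a b).

Yes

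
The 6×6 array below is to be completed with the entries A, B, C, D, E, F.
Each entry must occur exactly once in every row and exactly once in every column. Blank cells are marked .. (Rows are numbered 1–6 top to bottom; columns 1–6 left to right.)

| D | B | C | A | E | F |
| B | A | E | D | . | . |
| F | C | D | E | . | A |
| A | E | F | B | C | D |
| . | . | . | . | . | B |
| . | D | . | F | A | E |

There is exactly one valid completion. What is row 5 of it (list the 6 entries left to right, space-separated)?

Row 5, column 2: row 5 has {B} and column 2 has {A, B, C, D, E}, leaving only F.
Row 5, column 3: row 5 has {B, F} and column 3 has {C, D, E, F}, leaving only A.
Row 5, column 4: row 5 has {A, B, F} and column 4 has {A, B, D, E, F}, leaving only C.
Row 5, column 1: row 5 has {A, B, C, F} and column 1 has {A, B, D, F}, leaving only E.
Row 5, column 5: row 5 has {A, B, C, E, F} and column 5 has {A, C, E}, leaving only D.
So row 5 reads: E F A C D B.

E F A C D B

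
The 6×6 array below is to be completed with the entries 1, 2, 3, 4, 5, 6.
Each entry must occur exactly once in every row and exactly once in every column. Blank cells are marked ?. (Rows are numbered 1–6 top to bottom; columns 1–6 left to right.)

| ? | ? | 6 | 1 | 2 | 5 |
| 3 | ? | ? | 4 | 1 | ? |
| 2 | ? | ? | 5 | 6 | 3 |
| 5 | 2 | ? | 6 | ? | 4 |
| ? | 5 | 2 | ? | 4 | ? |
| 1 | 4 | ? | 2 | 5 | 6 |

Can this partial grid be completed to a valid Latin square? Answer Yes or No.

No row or column among the givens repeats a symbol, and propagating forced cells runs into no contradiction.
One valid completion exists (for instance, 4 3 6 1 2 5 / 3 6 5 4 1 2 / 2 1 4 5 6 3 / 5 2 1 6 3 4 / 6 5 2 3 4 1 / 1 4 3 2 5 6).

Yes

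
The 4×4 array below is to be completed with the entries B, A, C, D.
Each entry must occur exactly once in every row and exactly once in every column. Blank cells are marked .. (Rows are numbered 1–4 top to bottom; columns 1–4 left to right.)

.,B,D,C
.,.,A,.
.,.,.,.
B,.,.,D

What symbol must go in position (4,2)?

Row 1, column 1: row 1 has {B, C, D} and column 1 has {B}, leaving only A.
Row 2, column 4: row 2 has {A} and column 4 has {C, D}, leaving only B.
Row 3, column 4: row 3 has {} and column 4 has {B, C, D}, leaving only A.
Row 4, column 3: row 4 has {B, D} and column 3 has {A, D}, leaving only C.
Row 4 already has {B, C, D} and column 2 already has {B}, so row 4, column 2 must be A.

A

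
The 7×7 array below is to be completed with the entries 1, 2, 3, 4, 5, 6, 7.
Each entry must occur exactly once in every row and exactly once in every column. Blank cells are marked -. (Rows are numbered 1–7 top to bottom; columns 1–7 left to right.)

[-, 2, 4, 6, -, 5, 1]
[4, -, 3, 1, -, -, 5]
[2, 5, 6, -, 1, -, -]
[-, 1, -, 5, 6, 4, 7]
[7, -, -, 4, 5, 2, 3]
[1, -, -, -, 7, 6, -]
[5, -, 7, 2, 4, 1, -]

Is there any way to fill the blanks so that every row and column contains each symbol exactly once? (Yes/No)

Row 1, column 1: row 1 has {1, 2, 4, 5, 6} and column 1 has {1, 2, 4, 5, 7}, so it must be 3.
Now row 1, column 5: row 1 together with column 5 already contain {1, 2, 3, 4, 5, 6, 7} — every symbol — so nothing can go there. The grid has no valid completion.

No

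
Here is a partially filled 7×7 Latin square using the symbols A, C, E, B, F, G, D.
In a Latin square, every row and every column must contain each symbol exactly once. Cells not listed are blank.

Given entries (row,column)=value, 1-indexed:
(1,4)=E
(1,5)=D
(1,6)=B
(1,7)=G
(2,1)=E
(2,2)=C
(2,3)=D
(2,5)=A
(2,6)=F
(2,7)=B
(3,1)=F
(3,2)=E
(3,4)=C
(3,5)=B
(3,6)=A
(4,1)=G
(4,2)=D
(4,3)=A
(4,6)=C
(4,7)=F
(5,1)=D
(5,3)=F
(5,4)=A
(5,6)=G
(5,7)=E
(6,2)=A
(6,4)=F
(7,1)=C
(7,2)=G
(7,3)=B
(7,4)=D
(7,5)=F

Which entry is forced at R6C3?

E

Row 1, column 1: row 1 has {E, B, G, D} and column 1 has {C, E, F, G, D}, leaving only A.
Row 1, column 2: row 1 has {A, E, B, G, D} and column 2 has {A, C, E, G, D}, leaving only F.
Row 1, column 3: row 1 has {A, E, B, F, G, D} and column 3 has {A, B, F, D}, leaving only C.
Row 2, column 4: row 2 has {A, C, E, B, F, D} and column 4 has {A, C, E, F, D}, leaving only G.
Row 3, column 3: row 3 has {A, C, E, B, F} and column 3 has {A, C, B, F, D}, leaving only G.
Row 6 already has {A, F} and column 3 already has {A, C, B, F, G, D}, so row 6, column 3 must be E.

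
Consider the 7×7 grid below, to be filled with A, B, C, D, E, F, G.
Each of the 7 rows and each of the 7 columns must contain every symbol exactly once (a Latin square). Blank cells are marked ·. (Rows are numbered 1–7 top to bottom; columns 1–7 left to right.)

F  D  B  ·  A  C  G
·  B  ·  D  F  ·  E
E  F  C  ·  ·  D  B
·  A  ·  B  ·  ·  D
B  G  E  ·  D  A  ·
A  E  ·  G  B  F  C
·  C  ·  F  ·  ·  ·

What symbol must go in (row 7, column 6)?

B

Row 1, column 4: row 1 has {A, B, C, D, F, G} and column 4 has {B, D, F, G}, leaving only E.
Row 2, column 6: row 2 has {B, D, E, F} and column 6 has {A, C, D, F}, leaving only G.
Row 2, column 1: row 2 has {B, D, E, F, G} and column 1 has {A, B, E, F}, leaving only C.
Row 2, column 3: row 2 has {B, C, D, E, F, G} and column 3 has {B, C, E}, leaving only A.
Row 3, column 4: row 3 has {B, C, D, E, F} and column 4 has {B, D, E, F, G}, leaving only A.
Row 3, column 5: row 3 has {A, B, C, D, E, F} and column 5 has {A, B, D, F}, leaving only G.
Row 4, column 1: row 4 has {A, B, D} and column 1 has {A, B, C, E, F}, leaving only G.
Row 4, column 3: row 4 has {A, B, D, G} and column 3 has {A, B, C, E}, leaving only F.
Row 4, column 6: row 4 has {A, B, D, F, G} and column 6 has {A, C, D, F, G}, leaving only E.
Row 7 already has {C, F} and column 6 already has {A, C, D, E, F, G}, so row 7, column 6 must be B.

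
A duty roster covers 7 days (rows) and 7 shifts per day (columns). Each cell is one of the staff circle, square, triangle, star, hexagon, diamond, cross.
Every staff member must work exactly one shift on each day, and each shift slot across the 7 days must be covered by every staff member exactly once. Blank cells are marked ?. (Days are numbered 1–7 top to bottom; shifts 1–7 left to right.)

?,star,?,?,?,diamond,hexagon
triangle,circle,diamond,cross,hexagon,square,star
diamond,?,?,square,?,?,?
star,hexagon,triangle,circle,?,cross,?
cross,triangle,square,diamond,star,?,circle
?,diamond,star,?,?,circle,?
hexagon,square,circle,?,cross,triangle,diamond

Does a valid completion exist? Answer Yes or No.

No day or shift among the givens repeats a symbol, and propagating forced cells runs into no contradiction.
One valid completion exists (for instance, circle star cross triangle square diamond hexagon / triangle circle diamond cross hexagon square star / diamond cross hexagon square circle star triangle / star hexagon triangle circle diamond cross square / cross triangle square diamond star hexagon circle / square diamond star hexagon triangle circle cross / hexagon square circle star cross triangle diamond).

Yes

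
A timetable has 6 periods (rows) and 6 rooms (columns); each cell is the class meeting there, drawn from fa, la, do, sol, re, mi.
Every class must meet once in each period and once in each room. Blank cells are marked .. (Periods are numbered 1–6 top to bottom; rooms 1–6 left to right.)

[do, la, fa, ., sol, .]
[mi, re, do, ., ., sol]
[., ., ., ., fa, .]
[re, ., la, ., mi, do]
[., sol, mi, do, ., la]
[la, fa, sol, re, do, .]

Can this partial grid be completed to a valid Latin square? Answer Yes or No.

Period 4, room 2: period 4 together with room 2 already contain {fa, la, do, sol, re, mi} — every symbol — so nothing can go there. The grid has no valid completion.

No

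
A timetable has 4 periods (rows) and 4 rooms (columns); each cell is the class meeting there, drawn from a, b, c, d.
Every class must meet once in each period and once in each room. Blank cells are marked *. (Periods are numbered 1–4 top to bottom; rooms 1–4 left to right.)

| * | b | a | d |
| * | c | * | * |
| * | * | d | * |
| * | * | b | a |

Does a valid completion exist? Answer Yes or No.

No

Period 2, room 3: period 2 together with room 3 already contain {a, b, c, d} — every symbol — so nothing can go there. The grid has no valid completion.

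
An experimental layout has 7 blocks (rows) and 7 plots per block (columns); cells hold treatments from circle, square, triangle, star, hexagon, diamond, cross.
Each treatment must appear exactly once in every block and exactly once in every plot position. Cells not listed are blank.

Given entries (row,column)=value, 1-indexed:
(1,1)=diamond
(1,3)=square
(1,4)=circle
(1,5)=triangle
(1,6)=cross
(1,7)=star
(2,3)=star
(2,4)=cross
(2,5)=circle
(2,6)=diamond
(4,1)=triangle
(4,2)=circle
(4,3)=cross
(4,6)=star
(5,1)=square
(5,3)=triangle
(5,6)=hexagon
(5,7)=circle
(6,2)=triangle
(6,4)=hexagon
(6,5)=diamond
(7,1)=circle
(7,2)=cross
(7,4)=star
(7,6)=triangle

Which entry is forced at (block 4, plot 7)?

diamond

Block 1, plot 2: block 1 has {circle, square, triangle, star, diamond, cross} and plot 2 has {circle, triangle, cross}, leaving only hexagon.
Block 2, plot 1: block 2 has {circle, star, diamond, cross} and plot 1 has {circle, square, triangle, diamond}, leaving only hexagon.
Block 2, plot 2: block 2 has {circle, star, hexagon, diamond, cross} and plot 2 has {circle, triangle, hexagon, cross}, leaving only square.
Block 2, plot 7: block 2 has {circle, square, star, hexagon, diamond, cross} and plot 7 has {circle, star}, leaving only triangle.
Block 5, plot 4: block 5 has {circle, square, triangle, hexagon} and plot 4 has {circle, star, hexagon, cross}, leaving only diamond.
Block 4, plot 4: block 4 has {circle, triangle, star, cross} and plot 4 has {circle, star, hexagon, diamond, cross}, leaving only square.
Block 3, plot 4: block 3 has {} and plot 4 has {circle, square, star, hexagon, diamond, cross}, leaving only triangle.
Block 4, plot 5: block 4 has {circle, square, triangle, star, cross} and plot 5 has {circle, triangle, diamond}, leaving only hexagon.
Block 4 already has {circle, square, triangle, star, hexagon, cross} and plot 7 already has {circle, triangle, star}, so block 4, plot 7 must be diamond.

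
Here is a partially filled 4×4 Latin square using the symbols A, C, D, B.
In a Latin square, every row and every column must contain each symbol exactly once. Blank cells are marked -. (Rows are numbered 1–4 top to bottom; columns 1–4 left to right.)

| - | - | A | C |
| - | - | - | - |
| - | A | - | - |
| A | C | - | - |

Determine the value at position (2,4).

A

Row 2, column 4 is narrowed to {A, D, B}.
If it were D, then row 2, column 3 would be left with no valid symbol.
If it were B, then row 2, column 3 would be left with no valid symbol.
So row 2, column 4 must be A.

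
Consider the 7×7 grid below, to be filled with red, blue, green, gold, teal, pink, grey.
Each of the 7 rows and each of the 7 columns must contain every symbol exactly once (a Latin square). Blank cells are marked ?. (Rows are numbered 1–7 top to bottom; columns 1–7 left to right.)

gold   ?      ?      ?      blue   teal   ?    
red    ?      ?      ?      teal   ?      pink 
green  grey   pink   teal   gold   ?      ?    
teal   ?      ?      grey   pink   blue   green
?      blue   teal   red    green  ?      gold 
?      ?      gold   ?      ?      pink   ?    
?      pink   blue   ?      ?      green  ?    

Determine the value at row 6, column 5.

Row 3, column 6: row 3 has {green, gold, teal, pink, grey} and column 6 has {blue, green, teal, pink}, leaving only red.
Row 3, column 7: row 3 has {red, green, gold, teal, pink, grey} and column 7 has {green, gold, pink}, leaving only blue.
Row 4, column 3: row 4 has {blue, green, teal, pink, grey} and column 3 has {blue, gold, teal, pink}, leaving only red.
Row 4, column 2: row 4 has {red, blue, green, teal, pink, grey} and column 2 has {blue, pink, grey}, leaving only gold.
Row 2, column 2: row 2 has {red, teal, pink} and column 2 has {blue, gold, pink, grey}, leaving only green.
Row 1, column 2: row 1 has {blue, gold, teal} and column 2 has {blue, green, gold, pink, grey}, leaving only red.
Row 1, column 7: row 1 has {red, blue, gold, teal} and column 7 has {blue, green, gold, pink}, leaving only grey.
Row 1, column 3: row 1 has {red, blue, gold, teal, grey} and column 3 has {red, blue, gold, teal, pink}, leaving only green.
Row 1, column 4: row 1 has {red, blue, green, gold, teal, grey} and column 4 has {red, teal, grey}, leaving only pink.
Row 2, column 3: row 2 has {red, green, teal, pink} and column 3 has {red, blue, green, gold, teal, pink}, leaving only grey.
Row 2, column 6: row 2 has {red, green, teal, pink, grey} and column 6 has {red, blue, green, teal, pink}, leaving only gold.
Row 2, column 4: row 2 has {red, green, gold, teal, pink, grey} and column 4 has {red, teal, pink, grey}, leaving only blue.
Row 5, column 6: row 5 has {red, blue, green, gold, teal} and column 6 has {red, blue, green, gold, teal, pink}, leaving only grey.
Row 5, column 1: row 5 has {red, blue, green, gold, teal, grey} and column 1 has {red, green, gold, teal}, leaving only pink.
Row 6, column 2: row 6 has {gold, pink} and column 2 has {red, blue, green, gold, pink, grey}, leaving only teal.
Row 6, column 4: row 6 has {gold, teal, pink} and column 4 has {red, blue, teal, pink, grey}, leaving only green.
Row 6, column 7: row 6 has {green, gold, teal, pink} and column 7 has {blue, green, gold, pink, grey}, leaving only red.
Row 6 already has {red, green, gold, teal, pink} and column 5 already has {blue, green, gold, teal, pink}, so row 6, column 5 must be grey.

grey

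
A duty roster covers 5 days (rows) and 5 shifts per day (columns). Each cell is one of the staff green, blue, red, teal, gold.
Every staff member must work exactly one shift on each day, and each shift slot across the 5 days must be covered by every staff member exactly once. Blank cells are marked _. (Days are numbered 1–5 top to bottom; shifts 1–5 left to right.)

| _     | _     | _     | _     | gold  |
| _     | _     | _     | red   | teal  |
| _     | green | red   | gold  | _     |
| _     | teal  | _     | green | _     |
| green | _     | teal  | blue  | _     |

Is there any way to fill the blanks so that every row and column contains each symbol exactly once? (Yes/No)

Day 1, shift 4: day 1 has {gold} and shift 4 has {green, blue, red, gold}, so it must be teal.
Day 3, shift 5: day 3 has {green, red, gold} and shift 5 has {teal, gold}, so it must be blue.
Day 3, shift 1: day 3 has {green, blue, red, gold} and shift 1 has {green}, so it must be teal.
Day 4, shift 5: day 4 has {green, teal} and shift 5 has {blue, teal, gold}, so it must be red.
Now day 5, shift 5: day 5 together with shift 5 already contain {green, blue, red, teal, gold} — every symbol — so nothing can go there. The grid has no valid completion.

No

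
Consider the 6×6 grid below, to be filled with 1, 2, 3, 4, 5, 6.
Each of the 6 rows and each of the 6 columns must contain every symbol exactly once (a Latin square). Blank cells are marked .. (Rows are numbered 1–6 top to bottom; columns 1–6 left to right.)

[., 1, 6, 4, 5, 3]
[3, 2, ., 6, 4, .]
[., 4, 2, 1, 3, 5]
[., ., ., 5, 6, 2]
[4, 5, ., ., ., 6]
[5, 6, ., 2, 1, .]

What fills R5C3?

Row 1, column 1: row 1 has {1, 3, 4, 5, 6} and column 1 has {3, 4, 5}, leaving only 2.
Row 2, column 6: row 2 has {2, 3, 4, 6} and column 6 has {2, 3, 5, 6}, leaving only 1.
Row 2, column 3: row 2 has {1, 2, 3, 4, 6} and column 3 has {2, 6}, leaving only 5.
Row 3, column 1: row 3 has {1, 2, 3, 4, 5} and column 1 has {2, 3, 4, 5}, leaving only 6.
Row 4, column 1: row 4 has {2, 5, 6} and column 1 has {2, 3, 4, 5, 6}, leaving only 1.
Row 4, column 2: row 4 has {1, 2, 5, 6} and column 2 has {1, 2, 4, 5, 6}, leaving only 3.
Row 4, column 3: row 4 has {1, 2, 3, 5, 6} and column 3 has {2, 5, 6}, leaving only 4.
Row 5, column 4: row 5 has {4, 5, 6} and column 4 has {1, 2, 4, 5, 6}, leaving only 3.
Row 5 already has {3, 4, 5, 6} and column 3 already has {2, 4, 5, 6}, so row 5, column 3 must be 1.

1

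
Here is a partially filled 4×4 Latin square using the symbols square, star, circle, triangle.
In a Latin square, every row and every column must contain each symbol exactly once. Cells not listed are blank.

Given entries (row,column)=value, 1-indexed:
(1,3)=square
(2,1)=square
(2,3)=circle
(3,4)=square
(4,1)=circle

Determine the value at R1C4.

Row 1, column 4 is narrowed to {star, circle, triangle}.
If it were star, then row 4, column 4 would be left with no valid symbol.
If it were triangle, then row 4, column 4 would be left with no valid symbol.
So row 1, column 4 must be circle.

circle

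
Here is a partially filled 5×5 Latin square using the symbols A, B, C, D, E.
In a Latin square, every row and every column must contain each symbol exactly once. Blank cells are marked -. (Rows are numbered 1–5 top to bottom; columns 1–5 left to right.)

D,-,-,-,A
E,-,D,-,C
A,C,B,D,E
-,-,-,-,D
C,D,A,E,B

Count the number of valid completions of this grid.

Row 1, column 2: eliminating its row and column leaves {B, E}.
Row 1, column 3: eliminating its row and column leaves {C, E}.
Row 1, column 4: eliminating its row and column leaves {B, C}.
Row 2, column 2: eliminating its row and column leaves {A, B}.
Row 2, column 4: eliminating its row and column leaves {A, B}.
Row 4, column 1: eliminating its row and column leaves {B}.
Row 4, column 2: eliminating its row and column leaves {A, B, E}.
Row 4, column 3: eliminating its row and column leaves {C, E}.
Row 4, column 4: eliminating its row and column leaves {A, B, C}.
Enumerating the assignments across these blanks that avoid any row or column repeat gives 2 completions.

2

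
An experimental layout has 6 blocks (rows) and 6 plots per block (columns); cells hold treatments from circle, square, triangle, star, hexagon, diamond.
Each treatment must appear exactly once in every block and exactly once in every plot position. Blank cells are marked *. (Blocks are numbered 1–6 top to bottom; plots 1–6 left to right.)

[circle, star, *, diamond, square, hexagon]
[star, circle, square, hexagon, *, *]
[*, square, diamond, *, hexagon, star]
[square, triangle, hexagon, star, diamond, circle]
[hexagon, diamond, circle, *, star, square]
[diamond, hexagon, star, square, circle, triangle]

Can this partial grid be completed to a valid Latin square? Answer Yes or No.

No block or plot among the givens repeats a symbol, and propagating forced cells runs into no contradiction.
One valid completion exists (for instance, circle star triangle diamond square hexagon / star circle square hexagon triangle diamond / triangle square diamond circle hexagon star / square triangle hexagon star diamond circle / hexagon diamond circle triangle star square / diamond hexagon star square circle triangle).

Yes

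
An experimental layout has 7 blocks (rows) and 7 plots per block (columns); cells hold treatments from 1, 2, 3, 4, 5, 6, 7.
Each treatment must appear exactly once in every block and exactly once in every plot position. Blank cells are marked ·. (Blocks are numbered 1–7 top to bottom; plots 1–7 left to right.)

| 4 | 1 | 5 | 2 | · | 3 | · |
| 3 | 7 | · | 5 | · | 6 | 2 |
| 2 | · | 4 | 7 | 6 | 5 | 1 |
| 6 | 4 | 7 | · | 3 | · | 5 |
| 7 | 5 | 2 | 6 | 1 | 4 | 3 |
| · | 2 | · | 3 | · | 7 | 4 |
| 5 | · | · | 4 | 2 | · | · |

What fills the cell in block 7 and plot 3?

Block 1, plot 5: block 1 has {1, 2, 3, 4, 5} and plot 5 has {1, 2, 3, 6}, leaving only 7.
Block 1, plot 7: block 1 has {1, 2, 3, 4, 5, 7} and plot 7 has {1, 2, 3, 4, 5}, leaving only 6.
Block 2, plot 3: block 2 has {2, 3, 5, 6, 7} and plot 3 has {2, 4, 5, 7}, leaving only 1.
Block 2, plot 5: block 2 has {1, 2, 3, 5, 6, 7} and plot 5 has {1, 2, 3, 6, 7}, leaving only 4.
Block 3, plot 2: block 3 has {1, 2, 4, 5, 6, 7} and plot 2 has {1, 2, 4, 5, 7}, leaving only 3.
Block 4, plot 4: block 4 has {3, 4, 5, 6, 7} and plot 4 has {2, 3, 4, 5, 6, 7}, leaving only 1.
Block 4, plot 6: block 4 has {1, 3, 4, 5, 6, 7} and plot 6 has {3, 4, 5, 6, 7}, leaving only 2.
Block 6, plot 1: block 6 has {2, 3, 4, 7} and plot 1 has {2, 3, 4, 5, 6, 7}, leaving only 1.
Block 6, plot 3: block 6 has {1, 2, 3, 4, 7} and plot 3 has {1, 2, 4, 5, 7}, leaving only 6.
Block 7 already has {2, 4, 5} and plot 3 already has {1, 2, 4, 5, 6, 7}, so block 7, plot 3 must be 3.

3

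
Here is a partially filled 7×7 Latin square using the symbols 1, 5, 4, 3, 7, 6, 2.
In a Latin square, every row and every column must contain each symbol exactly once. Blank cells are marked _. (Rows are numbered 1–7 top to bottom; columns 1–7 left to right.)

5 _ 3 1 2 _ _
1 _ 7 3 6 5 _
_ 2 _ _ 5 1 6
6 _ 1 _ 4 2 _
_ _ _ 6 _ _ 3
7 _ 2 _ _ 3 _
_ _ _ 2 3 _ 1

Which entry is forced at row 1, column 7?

4

Row 2, column 2: row 2 has {1, 5, 3, 7, 6} and column 2 has {2}, leaving only 4.
Row 2, column 7: row 2 has {1, 5, 4, 3, 7, 6} and column 7 has {1, 3, 6}, leaving only 2.
Row 3, column 3: row 3 has {1, 5, 6, 2} and column 3 has {1, 3, 7, 2}, leaving only 4.
Row 3, column 1: row 3 has {1, 5, 4, 6, 2} and column 1 has {1, 5, 7, 6}, leaving only 3.
Row 3, column 4: row 3 has {1, 5, 4, 3, 6, 2} and column 4 has {1, 3, 6, 2}, leaving only 7.
Row 4, column 4: row 4 has {1, 4, 6, 2} and column 4 has {1, 3, 7, 6, 2}, leaving only 5.
Row 4, column 7: row 4 has {1, 5, 4, 6, 2} and column 7 has {1, 3, 6, 2}, leaving only 7.
Row 1 already has {1, 5, 3, 2} and column 7 already has {1, 3, 7, 6, 2}, so row 1, column 7 must be 4.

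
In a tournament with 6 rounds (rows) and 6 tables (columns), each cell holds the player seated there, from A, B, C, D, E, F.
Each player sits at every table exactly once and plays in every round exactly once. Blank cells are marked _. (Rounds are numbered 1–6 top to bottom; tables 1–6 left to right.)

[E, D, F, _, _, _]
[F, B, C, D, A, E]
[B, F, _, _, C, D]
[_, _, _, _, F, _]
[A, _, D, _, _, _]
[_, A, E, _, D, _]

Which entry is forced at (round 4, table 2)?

E

Round 1, table 5: round 1 has {D, E, F} and table 5 has {A, C, D, F}, leaving only B.
Round 3, table 3: round 3 has {B, C, D, F} and table 3 has {C, D, E, F}, leaving only A.
Round 3, table 4: round 3 has {A, B, C, D, F} and table 4 has {D}, leaving only E.
Round 4, table 3: round 4 has {F} and table 3 has {A, C, D, E, F}, leaving only B.
Round 5, table 5: round 5 has {A, D} and table 5 has {A, B, C, D, F}, leaving only E.
Round 5, table 2: round 5 has {A, D, E} and table 2 has {A, B, D, F}, leaving only C.
Round 4 already has {B, F} and table 2 already has {A, B, C, D, F}, so round 4, table 2 must be E.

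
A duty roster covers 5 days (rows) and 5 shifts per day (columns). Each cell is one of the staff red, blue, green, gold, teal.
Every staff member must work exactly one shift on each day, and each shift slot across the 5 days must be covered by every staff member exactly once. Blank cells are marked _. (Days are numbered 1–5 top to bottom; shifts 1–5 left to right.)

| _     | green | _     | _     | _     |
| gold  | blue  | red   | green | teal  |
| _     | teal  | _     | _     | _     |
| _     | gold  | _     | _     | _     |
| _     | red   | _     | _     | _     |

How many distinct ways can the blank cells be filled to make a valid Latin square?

Day 1, shift 1: eliminating its day and shift leaves {red, blue, teal}.
Day 1, shift 3: eliminating its day and shift leaves {blue, gold, teal}.
Day 1, shift 4: eliminating its day and shift leaves {red, blue, gold, teal}.
Day 1, shift 5: eliminating its day and shift leaves {red, blue, gold}.
Day 3, shift 1: eliminating its day and shift leaves {red, blue, green}.
Day 3, shift 3: eliminating its day and shift leaves {blue, green, gold}.
Day 3, shift 4: eliminating its day and shift leaves {red, blue, gold}.
Day 3, shift 5: eliminating its day and shift leaves {red, blue, green, gold}.
Day 4, shift 1: eliminating its day and shift leaves {red, blue, green, teal}.
Day 4, shift 3: eliminating its day and shift leaves {blue, green, teal}.
Day 4, shift 4: eliminating its day and shift leaves {red, blue, teal}.
Day 4, shift 5: eliminating its day and shift leaves {red, blue, green}.
Day 5, shift 1: eliminating its day and shift leaves {blue, green, teal}.
Day 5, shift 3: eliminating its day and shift leaves {blue, green, gold, teal}.
Day 5, shift 4: eliminating its day and shift leaves {blue, gold, teal}.
Day 5, shift 5: eliminating its day and shift leaves {blue, green, gold}.
Enumerating the assignments across these blanks that avoid any day or shift repeat gives 56 completions.

56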